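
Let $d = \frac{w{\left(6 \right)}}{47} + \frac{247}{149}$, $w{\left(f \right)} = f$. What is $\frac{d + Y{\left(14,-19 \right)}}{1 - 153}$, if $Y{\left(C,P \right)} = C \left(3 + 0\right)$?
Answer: $- \frac{306629}{1064456} \approx -0.28806$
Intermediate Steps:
$Y{\left(C,P \right)} = 3 C$ ($Y{\left(C,P \right)} = C 3 = 3 C$)
$d = \frac{12503}{7003}$ ($d = \frac{6}{47} + \frac{247}{149} = \frac{12503}{7003} \approx 1.7854$)
$\frac{d + Y{\left(14,-19 \right)}}{1 - 153} = \frac{\frac{12503}{7003} + 3 \cdot 14}{1 - 153} = \frac{\frac{12503}{7003} + 42}{-152} = \frac{306629}{7003} \left(- \frac{1}{152}\right) = - \frac{306629}{1064456}$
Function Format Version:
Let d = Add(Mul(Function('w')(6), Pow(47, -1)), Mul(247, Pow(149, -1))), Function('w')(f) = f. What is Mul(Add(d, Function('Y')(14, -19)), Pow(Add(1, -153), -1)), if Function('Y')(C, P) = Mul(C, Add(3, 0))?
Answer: Rational(-306629, 1064456) ≈ -0.28806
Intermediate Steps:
Function('Y')(C, P) = Mul(3, C) (Function('Y')(C, P) = Mul(C, 3) = Mul(3, C))
d = Rational(12503, 7003) (d = Add(Mul(6, Pow(47, -1)), Mul(247, Pow(149, -1))) = Add(Mul(6, Rational(1, 47)), Mul(247, Rational(1, 149))) = Add(Rational(6, 47), Rational(247, 149)) = Rational(12503, 7003) ≈ 1.7854)
Mul(Add(d, Function('Y')(14, -19)), Pow(Add(1, -153), -1)) = Mul(Add(Rational(12503, 7003), Mul(3, 14)), Pow(Add(1, -153), -1)) = Mul(Add(Rational(12503, 7003), 42), Pow(-152, -1)) = Mul(Rational(306629, 7003), Rational(-1, 152)) = Rational(-306629, 1064456)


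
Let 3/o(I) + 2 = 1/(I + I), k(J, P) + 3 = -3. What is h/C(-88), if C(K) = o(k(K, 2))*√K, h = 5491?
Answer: 137275*I*√22/1584 ≈ 406.49*I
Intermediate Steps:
k(J, P) = -6 (k(J, P) = -3 - 3 = -6)
o(I) = 3/(-2 + 1/(2*I)) (o(I) = 3/(-2 + 1/(I + I)) = 3/(-2 + 1/(2*I)))
C(K) = -36*√K/25 (C(K) = (-6*(-6)/(-1 + 4*(-6)))*√K = (-6*(-6)/(-1 - 24))*√K = (-6*(-6)/(-25))*√K = (-6*(-6)*(-1/25))*√K = -36*√K/25)
h/C(-88) = 5491/((-72*I*√22/25)) = 5491*(25*I*√22/1584) = 137275*I*√22/1584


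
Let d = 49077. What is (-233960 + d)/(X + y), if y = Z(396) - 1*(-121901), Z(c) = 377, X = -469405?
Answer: 184883/347127 ≈ 0.53261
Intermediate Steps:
y = 122278 (y = 377 - 1*(-121901) = 377 + 121901 = 122278)
(-233960 + d)/(X + y) = (-233960 + 49077)/(-469405 + 122278) = -184883/(-347127) = -184883*(-1/347127) = 184883/347127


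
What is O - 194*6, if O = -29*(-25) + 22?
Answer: -417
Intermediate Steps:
O = 747 (O = 725 + 22 = 747)
O - 194*6 = 747 - 194*6 = 747 - 1164 = -417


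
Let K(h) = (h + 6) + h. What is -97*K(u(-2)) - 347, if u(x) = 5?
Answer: -1899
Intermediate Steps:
K(h) = 6 + 2*h (K(h) = (6 + h) + h = 6 + 2*h)
-97*K(u(-2)) - 347 = -97*(6 + 2*5) - 347 = -97*(6 + 10) - 347 = -97*16 - 347 = -1552 - 347 = -1899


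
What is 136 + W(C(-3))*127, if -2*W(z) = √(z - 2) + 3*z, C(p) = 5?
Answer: -1633/2 - 127*√3/2 ≈ -926.49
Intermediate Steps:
W(z) = -3*z/2 - √(-2 + z)/2 (W(z) = -(√(z - 2) + 3*z)/2 = -(√(-2 + z) + 3*z)/2 = -3*z/2 - √(-2 + z)/2)
136 + W(C(-3))*127 = 136 + (-3/2*5 - √(-2 + 5)/2)*127 = 136 + (-15/2 - √3/2)*127 = 136 + (-1905/2 - 127*√3/2) = -1633/2 - 127*√3/2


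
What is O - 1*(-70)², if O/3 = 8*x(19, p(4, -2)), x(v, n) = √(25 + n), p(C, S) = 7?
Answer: -4900 + 96*√2 ≈ -4764.2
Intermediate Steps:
O = 96*√2 (O = 3*(8*√(25 + 7)) = 3*(8*√32) = 3*(8*(4*√2)) = 3*(32*√2) = 96*√2 ≈ 135.76)
O - 1*(-70)² = 96*√2 - 1*(-70)² = 96*√2 - 1*4900 = 96*√2 - 4900 = -4900 + 96*√2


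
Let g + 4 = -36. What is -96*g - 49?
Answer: 3791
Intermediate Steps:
g = -40 (g = -4 - 36 = -40)
-96*g - 49 = -96*(-40) - 49 = 3840 - 49 = 3791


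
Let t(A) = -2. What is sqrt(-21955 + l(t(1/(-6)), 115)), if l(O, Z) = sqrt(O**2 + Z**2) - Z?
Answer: sqrt(-22070 + sqrt(13229)) ≈ 148.17*I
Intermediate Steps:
sqrt(-21955 + l(t(1/(-6)), 115)) = sqrt(-21955 + (sqrt((-2)**2 + 115**2) - 1*115)) = sqrt(-21955 + (sqrt(4 + 13225) - 115)) = sqrt(-21955 + (sqrt(13229) - 115)) = sqrt(-21955 + (-115 + sqrt(13229))) = sqrt(-22070 + sqrt(13229))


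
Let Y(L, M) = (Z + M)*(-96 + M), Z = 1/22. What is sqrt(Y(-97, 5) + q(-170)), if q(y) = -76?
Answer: I*sqrt(259006)/22 ≈ 23.133*I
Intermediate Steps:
Z = 1/22 ≈ 0.045455
Y(L, M) = (-96 + M)*(1/22 + M) (Y(L, M) = (1/22 + M)*(-96 + M) = (-96 + M)*(1/22 + M))
sqrt(Y(-97, 5) + q(-170)) = sqrt((-48/11 + 5**2 - 2111/22*5) - 76) = sqrt((-48/11 + 25 - 10555/22) - 76) = sqrt(-10101/22 - 76) = sqrt(-11773/22) = I*sqrt(259006)/22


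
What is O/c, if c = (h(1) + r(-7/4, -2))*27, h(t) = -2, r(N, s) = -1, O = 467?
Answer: -467/81 ≈ -5.7654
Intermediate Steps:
c = -81 (c = (-2 - 1)*27 = -3*27 = -81)
O/c = 467/(-81) = 467*(-1/81) = -467/81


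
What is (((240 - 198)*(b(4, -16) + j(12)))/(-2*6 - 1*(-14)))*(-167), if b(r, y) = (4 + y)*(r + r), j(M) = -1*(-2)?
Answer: 329658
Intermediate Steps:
j(M) = 2
b(r, y) = 2*r*(4 + y) (b(r, y) = (4 + y)*(2*r) = 2*r*(4 + y))
(((240 - 198)*(b(4, -16) + j(12)))/(-2*6 - 1*(-14)))*(-167) = (((240 - 198)*(2*4*(4 - 16) + 2))/(-2*6 - 1*(-14)))*(-167) = ((42*(2*4*(-12) + 2))/(-12 + 14))*(-167) = ((42*(-96 + 2))/2)*(-167) = ((42*(-94))*(½))*(-167) = -3948*½*(-167) = -1974*(-167) = 329658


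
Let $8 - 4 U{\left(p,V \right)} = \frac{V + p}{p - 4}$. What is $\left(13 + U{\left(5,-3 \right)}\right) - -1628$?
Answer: $\frac{3285}{2} \approx 1642.5$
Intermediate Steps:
$U{\left(p,V \right)} = 2 - \frac{V + p}{4 \left(-4 + p\right)}$ ($U{\left(p,V \right)} = 2 - \frac{\left(V + p\right) \frac{1}{p - 4}}{4} = 2 - \frac{\left(V + p\right) \frac{1}{-4 + p}}{4} = 2 - \frac{\frac{1}{-4 + p} \left(V + p\right)}{4} = 2 - \frac{V + p}{4 \left(-4 + p\right)}$)
$\left(13 + U{\left(5,-3 \right)}\right) - -1628 = \left(13 + \frac{-32 - -3 + 7 \cdot 5}{4 \left(-4 + 5\right)}\right) - -1628 = \left(13 + \frac{-32 + 3 + 35}{4 \cdot 1}\right) + 1628 = \left(13 + \frac{1}{4} \cdot 1 \cdot 6\right) + 1628 = \left(13 + \frac{3}{2}\right) + 1628 = \frac{29}{2} + 1628 = \frac{3285}{2}$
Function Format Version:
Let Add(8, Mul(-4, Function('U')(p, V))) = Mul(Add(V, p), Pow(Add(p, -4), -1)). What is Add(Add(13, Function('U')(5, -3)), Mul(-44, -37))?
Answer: Rational(3285, 2) ≈ 1642.5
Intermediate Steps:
Function('U')(p, V) = Add(2, Mul(Rational(-1, 4), Pow(Add(-4, p), -1), Add(V, p))) (Function('U')(p, V) = Add(2, Mul(Rational(-1, 4), Mul(Add(V, p), Pow(Add(p, -4), -1)))) = Add(2, Mul(Rational(-1, 4), Mul(Add(V, p), Pow(Add(-4, p), -1)))) = Add(2, Mul(Rational(-1, 4), Mul(Pow(Add(-4, p), -1), Add(V, p)))) = Add(2, Mul(Rational(-1, 4), Pow(Add(-4, p), -1), Add(V, p))))
Add(Add(13, Function('U')(5, -3)), Mul(-44, -37)) = Add(Add(13, Mul(Rational(1, 4), Pow(Add(-4, 5), -1), Add(-32, Mul(-1, -3), Mul(7, 5)))), Mul(-44, -37)) = Add(Add(13, Mul(Rational(1, 4), Pow(1, -1), Add(-32, 3, 35))), 1628) = Add(Add(13, Mul(Rational(1, 4), 1, 6)), 1628) = Add(Add(13, Rational(3, 2)), 1628) = Add(Rational(29, 2), 1628) = Rational(3285, 2)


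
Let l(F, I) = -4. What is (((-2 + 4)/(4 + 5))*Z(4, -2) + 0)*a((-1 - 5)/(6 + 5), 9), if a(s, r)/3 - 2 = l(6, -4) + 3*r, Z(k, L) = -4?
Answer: -200/3 ≈ -66.667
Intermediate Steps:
a(s, r) = -6 + 9*r (a(s, r) = 6 + 3*(-4 + 3*r) = 6 + (-12 + 9*r) = -6 + 9*r)
(((-2 + 4)/(4 + 5))*Z(4, -2) + 0)*a((-1 - 5)/(6 + 5), 9) = (((-2 + 4)/(4 + 5))*(-4) + 0)*(-6 + 9*9) = ((2/9)*(-4) + 0)*(-6 + 81) = ((2*(⅑))*(-4) + 0)*75 = ((2/9)*(-4) + 0)*75 = (-8/9 + 0)*75 = -8/9*75 = -200/3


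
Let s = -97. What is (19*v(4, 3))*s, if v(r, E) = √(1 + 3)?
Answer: -3686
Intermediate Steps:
v(r, E) = 2 (v(r, E) = √4 = 2)
(19*v(4, 3))*s = (19*2)*(-97) = 38*(-97) = -3686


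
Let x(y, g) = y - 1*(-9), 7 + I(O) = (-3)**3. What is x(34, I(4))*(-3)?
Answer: -129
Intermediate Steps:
I(O) = -34 (I(O) = -7 + (-3)**3 = -7 - 27 = -34)
x(y, g) = 9 + y (x(y, g) = y + 9 = 9 + y)
x(34, I(4))*(-3) = (9 + 34)*(-3) = 43*(-3) = -129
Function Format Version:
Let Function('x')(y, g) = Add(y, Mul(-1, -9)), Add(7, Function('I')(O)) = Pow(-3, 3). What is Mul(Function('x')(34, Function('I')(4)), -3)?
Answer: -129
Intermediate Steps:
Function('I')(O) = -34 (Function('I')(O) = Add(-7, Pow(-3, 3)) = Add(-7, -27) = -34)
Function('x')(y, g) = Add(9, y) (Function('x')(y, g) = Add(y, 9) = Add(9, y))
Mul(Function('x')(34, Function('I')(4)), -3) = Mul(Add(9, 34), -3) = Mul(43, -3) = -129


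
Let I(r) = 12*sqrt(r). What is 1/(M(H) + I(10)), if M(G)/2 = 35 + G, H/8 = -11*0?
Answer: 7/346 - 3*sqrt(10)/865 ≈ 0.0092638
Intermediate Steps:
H = 0 (H = 8*(-11*0) = 8*0 = 0)
M(G) = 70 + 2*G (M(G) = 2*(35 + G) = 70 + 2*G)
1/(M(H) + I(10)) = 1/((70 + 2*0) + 12*sqrt(10)) = 1/((70 + 0) + 12*sqrt(10)) = 1/(70 + 12*sqrt(10))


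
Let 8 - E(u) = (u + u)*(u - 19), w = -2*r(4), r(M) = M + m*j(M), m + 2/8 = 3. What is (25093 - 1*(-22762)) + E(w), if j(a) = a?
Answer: 44923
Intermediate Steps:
m = 11/4 (m = -¼ + 3 = 11/4 ≈ 2.7500)
r(M) = 15*M/4 (r(M) = M + 11*M/4 = 15*M/4)
w = -30 (w = -15*4/2 = -2*15 = -30)
E(u) = 8 - 2*u*(-19 + u) (E(u) = 8 - (u + u)*(u - 19) = 8 - 2*u*(-19 + u))
(25093 - 1*(-22762)) + E(w) = (25093 - 1*(-22762)) + (8 - 2*(-30)² + 38*(-30)) = (25093 + 22762) + (8 - 2*900 - 1140) = 47855 + (8 - 1800 - 1140) = 47855 - 2932 = 44923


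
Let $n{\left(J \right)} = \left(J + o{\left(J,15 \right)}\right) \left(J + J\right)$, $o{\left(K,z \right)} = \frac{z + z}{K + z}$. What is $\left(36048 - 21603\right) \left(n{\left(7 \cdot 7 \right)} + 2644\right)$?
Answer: $\frac{1731536595}{16} \approx 1.0822 \cdot 10^{8}$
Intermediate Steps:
$o{\left(K,z \right)} = \frac{2 z}{K + z}$
$n{\left(J \right)} = 2 J \left(J + \frac{30}{15 + J}\right)$ ($n{\left(J \right)} = \left(J + 2 \cdot 15 \frac{1}{J + 15}\right) \left(J + J\right) = \left(J + 2 \cdot 15 \frac{1}{15 + J}\right) 2 J = \left(J + \frac{30}{15 + J}\right) 2 J = 2 J \left(J + \frac{30}{15 + J}\right)$)
$\left(36048 - 21603\right) \left(n{\left(7 \cdot 7 \right)} + 2644\right) = \left(36048 - 21603\right) \left(\frac{2 \cdot 7 \cdot 7 \left(30 + 7 \cdot 7 \left(15 + 7 \cdot 7\right)\right)}{15 + 7 \cdot 7} + 2644\right) = 14445 \left(2 \cdot 49 \frac{1}{15 + 49} \left(30 + 49 \left(15 + 49\right)\right) + 2644\right) = 14445 \left(2 \cdot 49 \cdot \frac{1}{64} \left(30 + 49 \cdot 64\right) + 2644\right) = 14445 \left(2 \cdot 49 \cdot \frac{1}{64} \left(30 + 3136\right) + 2644\right) = 14445 \left(2 \cdot 49 \cdot \frac{1}{64} \cdot 3166 + 2644\right) = 14445 \left(\frac{77567}{16} + 2644\right) = 14445 \cdot \frac{119871}{16} = \frac{1731536595}{16}$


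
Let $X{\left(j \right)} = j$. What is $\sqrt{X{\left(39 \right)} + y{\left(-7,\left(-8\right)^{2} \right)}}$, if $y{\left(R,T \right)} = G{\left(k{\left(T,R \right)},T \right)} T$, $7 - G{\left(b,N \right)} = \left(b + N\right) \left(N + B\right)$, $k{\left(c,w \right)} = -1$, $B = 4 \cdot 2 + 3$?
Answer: $i \sqrt{301913} \approx 549.47 i$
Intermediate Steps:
$B = 11$ ($B = 8 + 3 = 11$)
$G{\left(b,N \right)} = 7 - \left(11 + N\right) \left(N + b\right)$ ($G{\left(b,N \right)} = 7 - \left(b + N\right) \left(N + 11\right) = 7 - \left(N + b\right) \left(11 + N\right) = 7 - \left(11 + N\right) \left(N + b\right)$)
$y{\left(R,T \right)} = T \left(18 - T^{2} - 10 T\right)$ ($y{\left(R,T \right)} = \left(7 - T^{2} - 11 T - -11 - T \left(-1\right)\right) T = \left(7 - T^{2} - 11 T + 11 + T\right) T = \left(18 - T^{2} - 10 T\right) T = T \left(18 - T^{2} - 10 T\right)$)
$\sqrt{X{\left(39 \right)} + y{\left(-7,\left(-8\right)^{2} \right)}} = \sqrt{39 + \left(-8\right)^{2} \left(18 - \left(\left(-8\right)^{2}\right)^{2} - 10 \left(-8\right)^{2}\right)} = \sqrt{39 + 64 \left(18 - 64^{2} - 640\right)} = \sqrt{39 + 64 \left(18 - 4096 - 640\right)} = \sqrt{39 + 64 \left(-4718\right)} = \sqrt{39 - 301952} = \sqrt{-301913} = i \sqrt{301913}$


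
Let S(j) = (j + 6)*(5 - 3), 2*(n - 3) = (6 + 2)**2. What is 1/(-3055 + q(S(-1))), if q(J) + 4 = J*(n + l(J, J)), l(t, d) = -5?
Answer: -1/2759 ≈ -0.00036245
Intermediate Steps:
n = 35 (n = 3 + (6 + 2)**2/2 = 3 + (1/2)*8**2 = 3 + (1/2)*64 = 3 + 32 = 35)
S(j) = 12 + 2*j (S(j) = (6 + j)*2 = 12 + 2*j)
q(J) = -4 + 30*J (q(J) = -4 + J*(35 - 5) = -4 + J*30 = -4 + 30*J)
1/(-3055 + q(S(-1))) = 1/(-3055 + (-4 + 30*(12 + 2*(-1)))) = 1/(-3055 + (-4 + 30*(12 - 2))) = 1/(-3055 + (-4 + 30*10)) = 1/(-3055 + (-4 + 300)) = 1/(-3055 + 296) = 1/(-2759) = -1/2759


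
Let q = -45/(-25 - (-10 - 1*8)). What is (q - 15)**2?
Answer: 3600/49 ≈ 73.469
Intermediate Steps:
q = 45/7 (q = -45/(-25 - (-10 - 8)) = -45/(-25 - 1*(-18)) = -45/(-25 + 18) = -45/(-7) = -45*(-1/7) = 45/7 ≈ 6.4286)
(q - 15)**2 = (45/7 - 15)**2 = (-60/7)**2 = 3600/49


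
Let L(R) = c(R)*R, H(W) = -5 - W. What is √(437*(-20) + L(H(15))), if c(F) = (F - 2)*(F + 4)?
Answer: 2*I*√3945 ≈ 125.62*I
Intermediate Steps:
c(F) = (-2 + F)*(4 + F)
L(R) = R*(-8 + R² + 2*R) (L(R) = (-8 + R² + 2*R)*R = R*(-8 + R² + 2*R))
√(437*(-20) + L(H(15))) = √(437*(-20) + (-5 - 1*15)*(-8 + (-5 - 1*15)² + 2*(-5 - 1*15))) = √(-8740 + (-5 - 15)*(-8 + (-5 - 15)² + 2*(-5 - 15))) = √(-8740 - 20*(-8 + (-20)² + 2*(-20))) = √(-8740 - 20*(-8 + 400 - 40)) = √(-8740 - 20*352) = √(-8740 - 7040) = √(-15780) = 2*I*√3945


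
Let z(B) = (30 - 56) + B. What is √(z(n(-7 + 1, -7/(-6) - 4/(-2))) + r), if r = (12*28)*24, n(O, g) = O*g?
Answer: 27*√11 ≈ 89.549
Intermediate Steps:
z(B) = -26 + B
r = 8064 (r = 336*24 = 8064)
√(z(n(-7 + 1, -7/(-6) - 4/(-2))) + r) = √((-26 + (-7 + 1)*(-7/(-6) - 4/(-2))) + 8064) = √((-26 - 6*(-7*(-⅙) - 4*(-½))) + 8064) = √((-26 - 6*(7/6 + 2)) + 8064) = √((-26 - 6*19/6) + 8064) = √((-26 - 19) + 8064) = √(-45 + 8064) = √8019 = 27*√11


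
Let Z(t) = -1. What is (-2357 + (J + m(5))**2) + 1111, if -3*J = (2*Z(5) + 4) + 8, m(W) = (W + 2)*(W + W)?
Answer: 28786/9 ≈ 3198.4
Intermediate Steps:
m(W) = 2*W*(2 + W) (m(W) = (2 + W)*(2*W) = 2*W*(2 + W))
J = -10/3 (J = -((2*(-1) + 4) + 8)/3 = -((-2 + 4) + 8)/3 = -(2 + 8)/3 = -1/3*10 = -10/3 ≈ -3.3333)
(-2357 + (J + m(5))**2) + 1111 = (-2357 + (-10/3 + 2*5*(2 + 5))**2) + 1111 = (-2357 + (-10/3 + 2*5*7)**2) + 1111 = (-2357 + (-10/3 + 70)**2) + 1111 = (-2357 + (200/3)**2) + 1111 = (-2357 + 40000/9) + 1111 = 18787/9 + 1111 = 28786/9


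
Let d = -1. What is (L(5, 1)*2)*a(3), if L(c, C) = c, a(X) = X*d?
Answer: -30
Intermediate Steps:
a(X) = -X (a(X) = X*(-1) = -X)
(L(5, 1)*2)*a(3) = (5*2)*(-1*3) = 10*(-3) = -30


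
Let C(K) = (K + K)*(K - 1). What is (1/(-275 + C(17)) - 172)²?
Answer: 2140635289/72361 ≈ 29583.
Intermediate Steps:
C(K) = 2*K*(-1 + K) (C(K) = (2*K)*(-1 + K) = 2*K*(-1 + K))
(1/(-275 + C(17)) - 172)² = (1/(-275 + 2*17*(-1 + 17)) - 172)² = (1/(-275 + 2*17*16) - 172)² = (1/(-275 + 544) - 172)² = (1/269 - 172)² = (-46267/269)² = 2140635289/72361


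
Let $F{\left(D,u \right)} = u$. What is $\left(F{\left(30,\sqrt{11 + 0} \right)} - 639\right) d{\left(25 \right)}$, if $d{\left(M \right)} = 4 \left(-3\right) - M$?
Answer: $23643 - 37 \sqrt{11} \approx 23520.0$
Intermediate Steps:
$d{\left(M \right)} = -12 - M$
$\left(F{\left(30,\sqrt{11 + 0} \right)} - 639\right) d{\left(25 \right)} = \left(\sqrt{11 + 0} - 639\right) \left(-12 - 25\right) = \left(\sqrt{11} - 639\right) \left(-12 - 25\right) = \left(-639 + \sqrt{11}\right) \left(-37\right) = 23643 - 37 \sqrt{11}$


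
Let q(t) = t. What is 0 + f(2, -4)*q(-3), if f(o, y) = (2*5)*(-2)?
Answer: 60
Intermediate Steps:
f(o, y) = -20 (f(o, y) = 10*(-2) = -20)
0 + f(2, -4)*q(-3) = 0 - 20*(-3) = 0 + 60 = 60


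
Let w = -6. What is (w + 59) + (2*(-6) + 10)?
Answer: 51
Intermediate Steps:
(w + 59) + (2*(-6) + 10) = (-6 + 59) + (2*(-6) + 10) = 53 + (-12 + 10) = 53 - 2 = 51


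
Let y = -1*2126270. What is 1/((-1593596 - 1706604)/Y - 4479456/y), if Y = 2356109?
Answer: 2504861941715/1768485171352 ≈ 1.4164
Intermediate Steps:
y = -2126270
1/((-1593596 - 1706604)/Y - 4479456/y) = 1/((-1593596 - 1706604)/2356109 - 4479456/(-2126270)) = 1/(-3300200*1/2356109 - 4479456*(-1/2126270)) = 1/(-3300200/2356109 + 2239728/1063135) = 1/(1768485171352/2504861941715) = 2504861941715/1768485171352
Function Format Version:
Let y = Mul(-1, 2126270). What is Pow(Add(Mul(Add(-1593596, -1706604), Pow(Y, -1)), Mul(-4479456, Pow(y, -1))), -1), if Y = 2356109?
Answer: Rational(2504861941715, 1768485171352) ≈ 1.4164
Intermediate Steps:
y = -2126270
Pow(Add(Mul(Add(-1593596, -1706604), Pow(Y, -1)), Mul(-4479456, Pow(y, -1))), -1) = Pow(Add(Mul(Add(-1593596, -1706604), Pow(2356109, -1)), Mul(-4479456, Pow(-2126270, -1))), -1) = Pow(Add(Mul(-3300200, Rational(1, 2356109)), Mul(-4479456, Rational(-1, 2126270))), -1) = Pow(Add(Rational(-3300200, 2356109), Rational(2239728, 1063135)), -1) = Pow(Rational(1768485171352, 2504861941715), -1) = Rational(2504861941715, 1768485171352)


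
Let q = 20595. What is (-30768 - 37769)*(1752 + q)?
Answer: -1531596339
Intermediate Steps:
(-30768 - 37769)*(1752 + q) = (-30768 - 37769)*(1752 + 20595) = -68537*22347 = -1531596339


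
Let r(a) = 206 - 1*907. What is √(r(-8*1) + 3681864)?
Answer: √3681163 ≈ 1918.6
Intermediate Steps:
r(a) = -701 (r(a) = 206 - 907 = -701)
√(r(-8*1) + 3681864) = √(-701 + 3681864) = √3681163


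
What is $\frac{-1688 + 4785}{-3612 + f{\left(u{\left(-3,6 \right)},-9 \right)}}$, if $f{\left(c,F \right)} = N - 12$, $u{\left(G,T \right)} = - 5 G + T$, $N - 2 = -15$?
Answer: $- \frac{3097}{3637} \approx -0.85153$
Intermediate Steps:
$N = -13$ ($N = 2 - 15 = -13$)
$u{\left(G,T \right)} = T - 5 G$
$f{\left(c,F \right)} = -25$ ($f{\left(c,F \right)} = -13 - 12 = -25$)
$\frac{-1688 + 4785}{-3612 + f{\left(u{\left(-3,6 \right)},-9 \right)}} = \frac{-1688 + 4785}{-3612 - 25} = \frac{3097}{-3637} = 3097 \left(- \frac{1}{3637}\right) = - \frac{3097}{3637}$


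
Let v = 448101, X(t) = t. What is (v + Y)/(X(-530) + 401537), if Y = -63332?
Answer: 384769/401007 ≈ 0.95951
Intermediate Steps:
(v + Y)/(X(-530) + 401537) = (448101 - 63332)/(-530 + 401537) = 384769/401007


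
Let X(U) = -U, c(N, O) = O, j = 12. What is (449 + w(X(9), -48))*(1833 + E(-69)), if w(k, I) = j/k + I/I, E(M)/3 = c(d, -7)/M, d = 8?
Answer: 56755436/69 ≈ 8.2254e+5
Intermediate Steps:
E(M) = -21/M (E(M) = 3*(-7/M) = -21/M)
w(k, I) = 1 + 12/k (w(k, I) = 12/k + I/I = 12/k + 1 = 1 + 12/k)
(449 + w(X(9), -48))*(1833 + E(-69)) = (449 + (12 - 1*9)/((-1*9)))*(1833 - 21/(-69)) = (449 + (12 - 9)/(-9))*(1833 - 21*(-1/69)) = (449 - ⅑*3)*(1833 + 7/23) = (449 - ⅓)*(42166/23) = (1346/3)*(42166/23) = 56755436/69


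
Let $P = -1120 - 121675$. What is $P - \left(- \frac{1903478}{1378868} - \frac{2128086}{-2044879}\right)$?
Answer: $- \frac{173117030460287113}{1409809108486} \approx -1.2279 \cdot 10^{5}$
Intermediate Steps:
$P = -122795$ ($P = -1120 - 121675 = -122795$)
$P - \left(- \frac{1903478}{1378868} - \frac{2128086}{-2044879}\right) = -122795 - \left(- \frac{1903478}{1378868} - \frac{2128086}{-2044879}\right) = -122795 - \left(\left(-1903478\right) \frac{1}{1378868} - - \frac{2128086}{2044879}\right) = -122795 - \left(- \frac{951739}{689434} + \frac{2128086}{2044879}\right) = -122795 - - \frac{479016251257}{1409809108486} = -122795 + \frac{479016251257}{1409809108486} = - \frac{173117030460287113}{1409809108486}$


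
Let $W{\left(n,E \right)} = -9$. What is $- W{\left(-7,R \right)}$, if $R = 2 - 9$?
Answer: $9$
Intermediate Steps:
$R = -7$ ($R = 2 - 9 = -7$)
$- W{\left(-7,R \right)} = \left(-1\right) \left(-9\right) = 9$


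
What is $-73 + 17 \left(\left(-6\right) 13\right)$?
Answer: $-1399$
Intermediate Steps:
$-73 + 17 \left(\left(-6\right) 13\right) = -73 + 17 \left(-78\right) = -73 - 1326 = -1399$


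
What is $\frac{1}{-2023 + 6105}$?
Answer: $\frac{1}{4082} \approx 0.00024498$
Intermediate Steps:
$\frac{1}{-2023 + 6105} = \frac{1}{4082}$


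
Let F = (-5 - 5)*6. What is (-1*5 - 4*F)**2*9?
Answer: 497025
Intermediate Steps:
F = -60 (F = -10*6 = -60)
(-1*5 - 4*F)**2*9 = (-1*5 - 4*(-60))**2*9 = (-5 + 240)**2*9 = 235**2*9 = 55225*9 = 497025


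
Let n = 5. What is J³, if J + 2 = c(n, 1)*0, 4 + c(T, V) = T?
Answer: -8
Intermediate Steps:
c(T, V) = -4 + T
J = -2 (J = -2 + (-4 + 5)*0 = -2 + 1*0 = -2 + 0 = -2)
J³ = (-2)³ = -8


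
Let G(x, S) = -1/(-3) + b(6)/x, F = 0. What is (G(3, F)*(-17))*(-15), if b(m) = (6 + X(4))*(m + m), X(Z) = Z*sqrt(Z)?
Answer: 14365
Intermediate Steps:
X(Z) = Z**(3/2)
b(m) = 28*m (b(m) = (6 + 4**(3/2))*(m + m) = (6 + 8)*(2*m) = 14*(2*m) = 28*m)
G(x, S) = 1/3 + 168/x (G(x, S) = -1/(-3) + (28*6)/x = -1*(-1/3) + 168/x = 1/3 + 168/x)
(G(3, F)*(-17))*(-15) = (((1/3)*(504 + 3)/3)*(-17))*(-15) = (((1/3)*(1/3)*507)*(-17))*(-15) = ((169/3)*(-17))*(-15) = -2873/3*(-15) = 14365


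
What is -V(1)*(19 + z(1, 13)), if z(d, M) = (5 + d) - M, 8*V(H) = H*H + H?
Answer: -3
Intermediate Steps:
V(H) = H/8 + H²/8 (V(H) = (H*H + H)/8 = (H² + H)/8 = (H + H²)/8 = H/8 + H²/8)
z(d, M) = 5 + d - M
-V(1)*(19 + z(1, 13)) = -(⅛)*1*(1 + 1)*(19 + (5 + 1 - 1*13)) = -(⅛)*1*2*(19 + (5 + 1 - 13)) = -(19 - 7)/4 = -12/4 = -1*3 = -3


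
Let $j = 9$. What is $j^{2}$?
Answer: $81$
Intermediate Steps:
$j^{2} = 9^{2} = 81$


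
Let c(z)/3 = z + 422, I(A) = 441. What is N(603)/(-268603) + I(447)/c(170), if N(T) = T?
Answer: 583995/2373328 ≈ 0.24607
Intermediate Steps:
c(z) = 1266 + 3*z (c(z) = 3*(z + 422) = 3*(422 + z) = 1266 + 3*z)
N(603)/(-268603) + I(447)/c(170) = 603/(-268603) + 441/(1266 + 3*170) = 603*(-1/268603) + 441/(1266 + 510) = -9/4009 + 441/1776 = -9/4009 + 441*(1/1776) = -9/4009 + 147/592 = 583995/2373328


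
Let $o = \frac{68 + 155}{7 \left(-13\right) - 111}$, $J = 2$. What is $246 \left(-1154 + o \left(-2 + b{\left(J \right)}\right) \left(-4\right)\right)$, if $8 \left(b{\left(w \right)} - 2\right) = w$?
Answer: $- \frac{28644855}{101} \approx -2.8361 \cdot 10^{5}$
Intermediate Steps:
$o = - \frac{223}{202}$ ($o = \frac{223}{-91 - 111} = \frac{223}{-202} = 223 \left(- \frac{1}{202}\right) = - \frac{223}{202} \approx -1.104$)
$b{\left(w \right)} = 2 + \frac{w}{8}$
$246 \left(-1154 + o \left(-2 + b{\left(J \right)}\right) \left(-4\right)\right) = 246 \left(-1154 - \frac{223 \left(-2 + \left(2 + \frac{1}{8} \cdot 2\right)\right) \left(-4\right)}{202}\right) = 246 \left(-1154 - \frac{223 \left(-2 + \left(2 + \frac{1}{4}\right)\right) \left(-4\right)}{202}\right) = 246 \left(-1154 - \frac{223 \left(-2 + \frac{9}{4}\right) \left(-4\right)}{202}\right) = 246 \left(-1154 - \frac{223 \cdot \frac{1}{4} \left(-4\right)}{202}\right) = 246 \left(-1154 - - \frac{223}{202}\right) = 246 \left(-1154 + \frac{223}{202}\right) = 246 \left(- \frac{232885}{202}\right) = - \frac{28644855}{101}$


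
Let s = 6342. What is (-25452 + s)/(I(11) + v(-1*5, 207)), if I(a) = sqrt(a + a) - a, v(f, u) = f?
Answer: 3920/3 + 245*sqrt(22)/3 ≈ 1689.7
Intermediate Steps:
I(a) = -a + sqrt(2)*sqrt(a) (I(a) = sqrt(2*a) - a = sqrt(2)*sqrt(a) - a = -a + sqrt(2)*sqrt(a))
(-25452 + s)/(I(11) + v(-1*5, 207)) = (-25452 + 6342)/((-1*11 + sqrt(2)*sqrt(11)) - 1*5) = -19110/((-11 + sqrt(22)) - 5) = -19110/(-16 + sqrt(22))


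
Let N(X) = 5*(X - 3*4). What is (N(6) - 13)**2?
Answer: 1849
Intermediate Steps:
N(X) = -60 + 5*X (N(X) = 5*(X - 12) = 5*(-12 + X) = -60 + 5*X)
(N(6) - 13)**2 = ((-60 + 5*6) - 13)**2 = ((-60 + 30) - 13)**2 = (-30 - 13)**2 = (-43)**2 = 1849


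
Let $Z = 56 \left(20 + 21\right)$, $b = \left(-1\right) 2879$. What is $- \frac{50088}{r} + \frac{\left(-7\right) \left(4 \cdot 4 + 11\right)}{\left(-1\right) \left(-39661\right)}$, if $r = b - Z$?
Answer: $\frac{661854031}{68415225} \approx 9.6741$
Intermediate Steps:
$b = -2879$
$Z = 2296$ ($Z = 56 \cdot 41 = 2296$)
$r = -5175$ ($r = -2879 - 2296 = -5175$)
$- \frac{50088}{r} + \frac{\left(-7\right) \left(4 \cdot 4 + 11\right)}{\left(-1\right) \left(-39661\right)} = - \frac{50088}{-5175} + \frac{\left(-7\right) \left(4 \cdot 4 + 11\right)}{\left(-1\right) \left(-39661\right)} = \left(-50088\right) \left(- \frac{1}{5175}\right) + \frac{\left(-7\right) \left(16 + 11\right)}{39661} = \frac{16696}{1725} + \left(-7\right) 27 \cdot \frac{1}{39661} = \frac{16696}{1725} - \frac{189}{39661} = \frac{661854031}{68415225}$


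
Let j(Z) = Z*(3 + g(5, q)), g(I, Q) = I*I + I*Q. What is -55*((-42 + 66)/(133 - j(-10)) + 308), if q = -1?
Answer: -186380/11 ≈ -16944.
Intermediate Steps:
g(I, Q) = I**2 + I*Q
j(Z) = 23*Z (j(Z) = Z*(3 + 5*(5 - 1)) = Z*(3 + 5*4) = Z*(3 + 20) = Z*23 = 23*Z)
-55*((-42 + 66)/(133 - j(-10)) + 308) = -55*((-42 + 66)/(133 - 23*(-10)) + 308) = -55*(24/(133 - 1*(-230)) + 308) = -55*(24/(133 + 230) + 308) = -55*(24/363 + 308) = -55*(24*(1/363) + 308) = -55*(8/121 + 308) = -55*37276/121 = -186380/11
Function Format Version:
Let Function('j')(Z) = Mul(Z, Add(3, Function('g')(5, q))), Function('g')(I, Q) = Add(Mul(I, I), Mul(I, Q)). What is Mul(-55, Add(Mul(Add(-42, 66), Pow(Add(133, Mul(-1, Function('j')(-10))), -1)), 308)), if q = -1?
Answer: Rational(-186380, 11) ≈ -16944.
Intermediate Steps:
Function('g')(I, Q) = Add(Pow(I, 2), Mul(I, Q))
Function('j')(Z) = Mul(23, Z) (Function('j')(Z) = Mul(Z, Add(3, Mul(5, Add(5, -1)))) = Mul(Z, Add(3, Mul(5, 4))) = Mul(Z, Add(3, 20)) = Mul(Z, 23) = Mul(23, Z))
Mul(-55, Add(Mul(Add(-42, 66), Pow(Add(133, Mul(-1, Function('j')(-10))), -1)), 308)) = Mul(-55, Add(Mul(Add(-42, 66), Pow(Add(133, Mul(-1, Mul(23, -10))), -1)), 308)) = Mul(-55, Add(Mul(24, Pow(Add(133, Mul(-1, -230)), -1)), 308)) = Mul(-55, Add(Mul(24, Pow(Add(133, 230), -1)), 308)) = Mul(-55, Add(Mul(24, Pow(363, -1)), 308)) = Mul(-55, Add(Mul(24, Rational(1, 363)), 308)) = Mul(-55, Add(Rational(8, 121), 308)) = Mul(-55, Rational(37276, 121)) = Rational(-186380, 11)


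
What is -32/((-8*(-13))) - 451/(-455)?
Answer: 311/455 ≈ 0.68352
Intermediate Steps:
-32/((-8*(-13))) - 451/(-455) = -32/104 - 451*(-1/455) = -32*1/104 + 451/455 = -4/13 + 451/455 = 311/455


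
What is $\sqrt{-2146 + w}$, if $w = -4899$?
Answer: $i \sqrt{7045} \approx 83.934 i$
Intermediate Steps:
$\sqrt{-2146 + w} = \sqrt{-2146 - 4899} = \sqrt{-7045} = i \sqrt{7045}$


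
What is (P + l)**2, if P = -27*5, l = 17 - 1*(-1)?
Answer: 13689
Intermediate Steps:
l = 18 (l = 17 + 1 = 18)
P = -135
(P + l)**2 = (-135 + 18)**2 = (-117)**2 = 13689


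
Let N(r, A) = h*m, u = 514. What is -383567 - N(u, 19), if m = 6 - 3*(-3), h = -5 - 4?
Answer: -383432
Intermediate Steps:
h = -9
m = 15 (m = 6 + 9 = 15)
N(r, A) = -135 (N(r, A) = -9*15 = -135)
-383567 - N(u, 19) = -383567 - 1*(-135) = -383567 + 135 = -383432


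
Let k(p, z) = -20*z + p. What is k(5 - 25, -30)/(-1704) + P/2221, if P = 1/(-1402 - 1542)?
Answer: -474050453/1392726912 ≈ -0.34038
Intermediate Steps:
P = -1/2944 (P = 1/(-2944) = -1/2944 ≈ -0.00033967)
k(p, z) = p - 20*z
k(5 - 25, -30)/(-1704) + P/2221 = ((5 - 25) - 20*(-30))/(-1704) - 1/2944/2221 = (-20 + 600)*(-1/1704) - 1/2944*1/2221 = 580*(-1/1704) - 1/6538624 = -145/426 - 1/6538624 = -474050453/1392726912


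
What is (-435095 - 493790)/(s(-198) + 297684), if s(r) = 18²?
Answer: -928885/298008 ≈ -3.1170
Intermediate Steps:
s(r) = 324
(-435095 - 493790)/(s(-198) + 297684) = (-435095 - 493790)/(324 + 297684) = -928885/298008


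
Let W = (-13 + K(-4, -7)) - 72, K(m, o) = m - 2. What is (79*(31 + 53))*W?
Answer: -603876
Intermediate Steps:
K(m, o) = -2 + m
W = -91 (W = (-13 + (-2 - 4)) - 72 = (-13 - 6) - 72 = -19 - 72 = -91)
(79*(31 + 53))*W = (79*(31 + 53))*(-91) = (79*84)*(-91) = 6636*(-91) = -603876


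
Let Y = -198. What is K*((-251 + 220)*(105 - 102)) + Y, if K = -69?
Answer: 6219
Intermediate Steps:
K*((-251 + 220)*(105 - 102)) + Y = -69*(-251 + 220)*(105 - 102) - 198 = -(-2139)*3 - 198 = -69*(-93) - 198 = 6417 - 198 = 6219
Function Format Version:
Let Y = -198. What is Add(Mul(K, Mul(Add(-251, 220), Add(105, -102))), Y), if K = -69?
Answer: 6219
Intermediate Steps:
Add(Mul(K, Mul(Add(-251, 220), Add(105, -102))), Y) = Add(Mul(-69, Mul(Add(-251, 220), Add(105, -102))), -198) = Add(Mul(-69, Mul(-31, 3)), -198) = Add(Mul(-69, -93), -198) = Add(6417, -198) = 6219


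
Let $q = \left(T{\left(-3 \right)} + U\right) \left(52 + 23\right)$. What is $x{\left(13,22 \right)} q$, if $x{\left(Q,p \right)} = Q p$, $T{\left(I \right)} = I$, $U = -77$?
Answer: $-1716000$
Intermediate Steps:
$q = -6000$ ($q = \left(-3 - 77\right) \left(52 + 23\right) = \left(-80\right) 75 = -6000$)
$x{\left(13,22 \right)} q = 13 \cdot 22 \left(-6000\right) = 286 \left(-6000\right) = -1716000$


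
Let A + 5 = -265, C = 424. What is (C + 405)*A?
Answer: -223830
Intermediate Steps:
A = -270 (A = -5 - 265 = -270)
(C + 405)*A = (424 + 405)*(-270) = 829*(-270) = -223830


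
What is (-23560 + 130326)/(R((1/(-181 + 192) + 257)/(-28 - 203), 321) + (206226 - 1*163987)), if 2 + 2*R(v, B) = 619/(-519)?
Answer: 10074828/3985675 ≈ 2.5278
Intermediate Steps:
R(v, B) = -1657/1038 (R(v, B) = -1 + (619/(-519))/2 = -1 + (619*(-1/519))/2 = -1 + (1/2)*(-619/519) = -1 - 619/1038 = -1657/1038)
(-23560 + 130326)/(R((1/(-181 + 192) + 257)/(-28 - 203), 321) + (206226 - 1*163987)) = (-23560 + 130326)/(-1657/1038 + (206226 - 1*163987)) = 106766/(-1657/1038 + (206226 - 163987)) = 106766/(-1657/1038 + 42239) = 106766/(43842425/1038) = 106766*(1038/43842425) = 10074828/3985675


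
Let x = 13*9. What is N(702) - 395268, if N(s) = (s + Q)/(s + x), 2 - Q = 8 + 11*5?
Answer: -323723851/819 ≈ -3.9527e+5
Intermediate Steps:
Q = -61 (Q = 2 - (8 + 11*5) = 2 - (8 + 55) = 2 - 1*63 = 2 - 63 = -61)
x = 117
N(s) = (-61 + s)/(117 + s) (N(s) = (s - 61)/(s + 117) = (-61 + s)/(117 + s))
N(702) - 395268 = (-61 + 702)/(117 + 702) - 395268 = 641/819 - 395268 = -323723851/819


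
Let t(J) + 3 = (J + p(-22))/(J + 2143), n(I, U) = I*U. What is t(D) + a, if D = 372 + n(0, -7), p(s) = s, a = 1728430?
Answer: 869398851/503 ≈ 1.7284e+6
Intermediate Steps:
D = 372 (D = 372 + 0*(-7) = 372 + 0 = 372)
t(J) = -3 + (-22 + J)/(2143 + J) (t(J) = -3 + (J - 22)/(J + 2143) = -3 + (-22 + J)/(2143 + J))
t(D) + a = (-6451 - 2*372)/(2143 + 372) + 1728430 = (-6451 - 744)/2515 + 1728430 = (1/2515)*(-7195) + 1728430 = -1439/503 + 1728430 = 869398851/503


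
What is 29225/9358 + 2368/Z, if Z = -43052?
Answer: 309008739/100720154 ≈ 3.0680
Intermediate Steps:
29225/9358 + 2368/Z = 29225/9358 + 2368/(-43052) = 29225*(1/9358) + 2368*(-1/43052) = 29225/9358 - 592/10763 = 309008739/100720154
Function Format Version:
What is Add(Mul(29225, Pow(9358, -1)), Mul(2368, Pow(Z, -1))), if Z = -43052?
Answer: Rational(309008739, 100720154) ≈ 3.0680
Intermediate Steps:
Add(Mul(29225, Pow(9358, -1)), Mul(2368, Pow(Z, -1))) = Add(Mul(29225, Pow(9358, -1)), Mul(2368, Pow(-43052, -1))) = Add(Mul(29225, Rational(1, 9358)), Mul(2368, Rational(-1, 43052))) = Add(Rational(29225, 9358), Rational(-592, 10763)) = Rational(309008739, 100720154)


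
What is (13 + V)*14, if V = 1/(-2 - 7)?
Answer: 1624/9 ≈ 180.44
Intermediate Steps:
V = -⅑ (V = 1/(-9) = -⅑ ≈ -0.11111)
(13 + V)*14 = (13 - ⅑)*14 = (116/9)*14 = 1624/9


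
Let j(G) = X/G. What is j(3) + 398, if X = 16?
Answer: 1210/3 ≈ 403.33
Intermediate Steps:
j(G) = 16/G
j(3) + 398 = 16/3 + 398 = 1210/3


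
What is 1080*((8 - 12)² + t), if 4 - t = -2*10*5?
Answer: 129600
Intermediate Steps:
t = 104 (t = 4 - (-2*10)*5 = 4 - (-20)*5 = 4 - 1*(-100) = 4 + 100 = 104)
1080*((8 - 12)² + t) = 1080*((8 - 12)² + 104) = 1080*((-4)² + 104) = 1080*(16 + 104) = 1080*120 = 129600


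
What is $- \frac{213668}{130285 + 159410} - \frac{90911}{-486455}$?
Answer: $- \frac{2217240137}{4026388035} \approx -0.55068$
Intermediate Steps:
$- \frac{213668}{130285 + 159410} - \frac{90911}{-486455} = - \frac{213668}{289695} - - \frac{90911}{486455} = \left(-213668\right) \frac{1}{289695} + \frac{90911}{486455} = - \frac{30524}{41385} + \frac{90911}{486455} = - \frac{2217240137}{4026388035}$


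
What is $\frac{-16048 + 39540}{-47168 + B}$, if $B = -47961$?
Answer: $- \frac{23492}{95129} \approx -0.24695$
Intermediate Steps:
$\frac{-16048 + 39540}{-47168 + B} = \frac{-16048 + 39540}{-47168 - 47961} = \frac{23492}{-95129} = 23492 \left(- \frac{1}{95129}\right) = - \frac{23492}{95129}$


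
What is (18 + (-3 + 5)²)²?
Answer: 484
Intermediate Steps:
(18 + (-3 + 5)²)² = (18 + 2²)² = (18 + 4)² = 22² = 484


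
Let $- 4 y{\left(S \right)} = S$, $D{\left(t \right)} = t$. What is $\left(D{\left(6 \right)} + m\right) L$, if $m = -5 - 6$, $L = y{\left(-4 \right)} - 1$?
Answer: $0$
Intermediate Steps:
$y{\left(S \right)} = - \frac{S}{4}$
$L = 0$ ($L = \left(- \frac{1}{4}\right) \left(-4\right) - 1 = 1 - 1 = 0$)
$m = -11$ ($m = -5 - 6 = -11$)
$\left(D{\left(6 \right)} + m\right) L = \left(6 - 11\right) 0 = \left(-5\right) 0 = 0$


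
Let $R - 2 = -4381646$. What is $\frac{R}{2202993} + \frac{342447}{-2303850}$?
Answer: $- \frac{1205450985919}{563929491450} \approx -2.1376$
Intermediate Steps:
$R = -4381644$ ($R = 2 - 4381646 = -4381644$)
$\frac{R}{2202993} + \frac{342447}{-2303850} = - \frac{4381644}{2202993} + \frac{342447}{-2303850} = \left(-4381644\right) \frac{1}{2202993} + 342447 \left(- \frac{1}{2303850}\right) = - \frac{1460548}{734331} - \frac{114149}{767950} = - \frac{1205450985919}{563929491450}$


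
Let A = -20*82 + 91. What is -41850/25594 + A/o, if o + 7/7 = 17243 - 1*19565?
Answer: -28786222/29727431 ≈ -0.96834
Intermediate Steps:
o = -2323 (o = -1 + (17243 - 1*19565) = -1 + (17243 - 19565) = -1 - 2322 = -2323)
A = -1549 (A = -1640 + 91 = -1549)
-41850/25594 + A/o = -41850/25594 - 1549/(-2323) = -41850*1/25594 - 1549*(-1/2323) = -20925/12797 + 1549/2323 = -28786222/29727431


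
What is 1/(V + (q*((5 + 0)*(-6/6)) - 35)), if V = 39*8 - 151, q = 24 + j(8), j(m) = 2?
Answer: -1/4 ≈ -0.25000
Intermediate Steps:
q = 26 (q = 24 + 2 = 26)
V = 161 (V = 312 - 151 = 161)
1/(V + (q*((5 + 0)*(-6/6)) - 35)) = 1/(161 + (26*((5 + 0)*(-6/6)) - 35)) = 1/(161 + (26*(5*(-6*1/6)) - 35)) = 1/(161 + (26*(5*(-1)) - 35)) = 1/(161 + (26*(-5) - 35)) = 1/(161 + (-130 - 35)) = 1/(161 - 165) = 1/(-4) = -1/4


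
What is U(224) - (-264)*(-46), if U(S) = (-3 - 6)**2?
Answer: -12063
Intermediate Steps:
U(S) = 81 (U(S) = (-9)**2 = 81)
U(224) - (-264)*(-46) = 81 - (-264)*(-46) = 81 - 1*12144 = 81 - 12144 = -12063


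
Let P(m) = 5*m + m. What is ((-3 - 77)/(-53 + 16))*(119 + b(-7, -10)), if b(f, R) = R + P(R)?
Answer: 3920/37 ≈ 105.95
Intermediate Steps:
P(m) = 6*m
b(f, R) = 7*R (b(f, R) = R + 6*R = 7*R)
((-3 - 77)/(-53 + 16))*(119 + b(-7, -10)) = ((-3 - 77)/(-53 + 16))*(119 + 7*(-10)) = (-80/(-37))*(119 - 70) = -80*(-1/37)*49 = (80/37)*49 = 3920/37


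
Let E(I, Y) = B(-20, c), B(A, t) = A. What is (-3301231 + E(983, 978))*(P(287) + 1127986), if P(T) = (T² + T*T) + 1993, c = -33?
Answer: -4274185790967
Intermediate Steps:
E(I, Y) = -20
P(T) = 1993 + 2*T² (P(T) = (T² + T²) + 1993 = 2*T² + 1993 = 1993 + 2*T²)
(-3301231 + E(983, 978))*(P(287) + 1127986) = (-3301231 - 20)*((1993 + 2*287²) + 1127986) = -3301251*((1993 + 2*82369) + 1127986) = -3301251*((1993 + 164738) + 1127986) = -3301251*(166731 + 1127986) = -3301251*1294717 = -4274185790967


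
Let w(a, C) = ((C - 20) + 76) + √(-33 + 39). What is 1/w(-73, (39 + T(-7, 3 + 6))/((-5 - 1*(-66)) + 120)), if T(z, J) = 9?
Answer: 921652/51758645 - 32761*√6/103517290 ≈ 0.017032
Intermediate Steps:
w(a, C) = 56 + C + √6 (w(a, C) = ((-20 + C) + 76) + √6 = (56 + C) + √6 = 56 + C + √6)
1/w(-73, (39 + T(-7, 3 + 6))/((-5 - 1*(-66)) + 120)) = 1/(56 + (39 + 9)/((-5 - 1*(-66)) + 120) + √6) = 1/(56 + 48/((-5 + 66) + 120) + √6) = 1/(56 + 48/(61 + 120) + √6) = 1/(56 + 48/181 + √6) = 1/(10184/181 + √6)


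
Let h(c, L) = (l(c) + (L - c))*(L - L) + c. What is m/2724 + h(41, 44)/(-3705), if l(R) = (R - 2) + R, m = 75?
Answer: 55397/3364140 ≈ 0.016467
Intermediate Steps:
l(R) = -2 + 2*R (l(R) = (-2 + R) + R = -2 + 2*R)
h(c, L) = c (h(c, L) = ((-2 + 2*c) + (L - c))*(L - L) + c = (-2 + L + c)*0 + c = 0 + c = c)
m/2724 + h(41, 44)/(-3705) = 75/2724 + 41/(-3705) = 75*(1/2724) + 41*(-1/3705) = 25/908 - 41/3705 = 55397/3364140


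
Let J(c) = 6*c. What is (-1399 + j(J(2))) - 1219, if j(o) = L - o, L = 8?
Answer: -2622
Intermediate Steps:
j(o) = 8 - o
(-1399 + j(J(2))) - 1219 = (-1399 + (8 - 6*2)) - 1219 = (-1399 + (8 - 1*12)) - 1219 = (-1399 + (8 - 12)) - 1219 = (-1399 - 4) - 1219 = -1403 - 1219 = -2622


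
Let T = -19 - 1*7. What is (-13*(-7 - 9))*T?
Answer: -5408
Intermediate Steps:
T = -26 (T = -19 - 7 = -26)
(-13*(-7 - 9))*T = -13*(-7 - 9)*(-26) = -13*(-16)*(-26) = 208*(-26) = -5408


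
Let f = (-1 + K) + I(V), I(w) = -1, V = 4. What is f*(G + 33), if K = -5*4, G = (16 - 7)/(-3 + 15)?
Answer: -1485/2 ≈ -742.50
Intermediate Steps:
G = ¾ (G = 9/12 = 9*(1/12) = ¾ ≈ 0.75000)
K = -20
f = -22 (f = (-1 - 20) - 1 = -21 - 1 = -22)
f*(G + 33) = -22*(¾ + 33) = -22*135/4 = -1485/2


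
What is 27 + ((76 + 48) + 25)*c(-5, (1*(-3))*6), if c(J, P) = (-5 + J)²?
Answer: 14927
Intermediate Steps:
27 + ((76 + 48) + 25)*c(-5, (1*(-3))*6) = 27 + ((76 + 48) + 25)*(-5 - 5)² = 27 + (124 + 25)*(-10)² = 27 + 149*100 = 27 + 14900 = 14927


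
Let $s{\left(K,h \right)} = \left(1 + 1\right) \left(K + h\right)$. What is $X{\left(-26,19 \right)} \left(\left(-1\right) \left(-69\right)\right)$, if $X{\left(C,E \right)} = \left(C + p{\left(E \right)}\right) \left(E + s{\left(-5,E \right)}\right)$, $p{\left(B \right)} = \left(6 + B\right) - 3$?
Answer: $-12972$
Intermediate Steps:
$s{\left(K,h \right)} = 2 K + 2 h$ ($s{\left(K,h \right)} = 2 \left(K + h\right) = 2 K + 2 h$)
$p{\left(B \right)} = 3 + B$
$X{\left(C,E \right)} = \left(-10 + 3 E\right) \left(3 + C + E\right)$ ($X{\left(C,E \right)} = \left(C + \left(3 + E\right)\right) \left(E + \left(2 \left(-5\right) + 2 E\right)\right) = \left(3 + C + E\right) \left(E + \left(-10 + 2 E\right)\right) = \left(3 + C + E\right) \left(-10 + 3 E\right) = \left(-10 + 3 E\right) \left(3 + C + E\right)$)
$X{\left(-26,19 \right)} \left(\left(-1\right) \left(-69\right)\right) = \left(-30 - 19 - -260 + 3 \cdot 19^{2} + 3 \left(-26\right) 19\right) \left(\left(-1\right) \left(-69\right)\right) = \left(-30 - 19 + 260 + 3 \cdot 361 - 1482\right) 69 = \left(-30 - 19 + 260 + 1083 - 1482\right) 69 = \left(-188\right) 69 = -12972$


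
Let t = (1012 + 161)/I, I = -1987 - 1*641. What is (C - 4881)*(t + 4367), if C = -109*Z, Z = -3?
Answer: -2903251659/146 ≈ -1.9885e+7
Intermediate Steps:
I = -2628 (I = -1987 - 641 = -2628)
C = 327 (C = -109*(-3) = 327)
t = -391/876 (t = (1012 + 161)/(-2628) = 1173*(-1/2628) = -391/876 ≈ -0.44635)
(C - 4881)*(t + 4367) = (327 - 4881)*(-391/876 + 4367) = -4554*3825101/876 = -2903251659/146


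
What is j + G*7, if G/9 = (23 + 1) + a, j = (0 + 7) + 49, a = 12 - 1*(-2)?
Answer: 2450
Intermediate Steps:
a = 14 (a = 12 + 2 = 14)
j = 56 (j = 7 + 49 = 56)
G = 342 (G = 9*((23 + 1) + 14) = 9*(24 + 14) = 9*38 = 342)
j + G*7 = 56 + 342*7 = 56 + 2394 = 2450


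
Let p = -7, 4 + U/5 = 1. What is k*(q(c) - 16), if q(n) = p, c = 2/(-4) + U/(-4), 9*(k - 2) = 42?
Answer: -460/3 ≈ -153.33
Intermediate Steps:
U = -15 (U = -20 + 5*1 = -20 + 5 = -15)
k = 20/3 (k = 2 + (⅑)*42 = 2 + 14/3 = 20/3 ≈ 6.6667)
c = 13/4 (c = 2/(-4) - 15/(-4) = 2*(-¼) - 15*(-¼) = -½ + 15/4 = 13/4 ≈ 3.2500)
q(n) = -7
k*(q(c) - 16) = 20*(-7 - 16)/3 = (20/3)*(-23) = -460/3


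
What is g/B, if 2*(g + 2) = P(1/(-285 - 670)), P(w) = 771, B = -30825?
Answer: -767/61650 ≈ -0.012441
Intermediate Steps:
g = 767/2 (g = -2 + (½)*771 = -2 + 771/2 = 767/2 ≈ 383.50)
g/B = (767/2)/(-30825) = (767/2)*(-1/30825) = -767/61650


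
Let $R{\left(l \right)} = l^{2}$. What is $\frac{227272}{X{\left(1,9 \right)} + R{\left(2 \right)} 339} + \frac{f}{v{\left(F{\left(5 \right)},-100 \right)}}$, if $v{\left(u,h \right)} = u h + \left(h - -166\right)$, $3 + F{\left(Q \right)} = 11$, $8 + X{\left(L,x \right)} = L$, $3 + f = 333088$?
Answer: $- \frac{282514017}{990166} \approx -285.32$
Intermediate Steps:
$f = 333085$ ($f = -3 + 333088 = 333085$)
$X{\left(L,x \right)} = -8 + L$
$F{\left(Q \right)} = 8$ ($F{\left(Q \right)} = -3 + 11 = 8$)
$v{\left(u,h \right)} = 166 + h + h u$ ($v{\left(u,h \right)} = h u + \left(h + 166\right) = h u + \left(166 + h\right) = 166 + h + h u$)
$\frac{227272}{X{\left(1,9 \right)} + R{\left(2 \right)} 339} + \frac{f}{v{\left(F{\left(5 \right)},-100 \right)}} = \frac{227272}{\left(-8 + 1\right) + 2^{2} \cdot 339} + \frac{333085}{166 - 100 - 800} = \frac{227272}{-7 + 4 \cdot 339} + \frac{333085}{166 - 100 - 800} = \frac{227272}{-7 + 1356} + \frac{333085}{-734} = \frac{227272}{1349} + 333085 \left(- \frac{1}{734}\right) = 227272 \cdot \frac{1}{1349} - \frac{333085}{734} = \frac{227272}{1349} - \frac{333085}{734} = - \frac{282514017}{990166}$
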